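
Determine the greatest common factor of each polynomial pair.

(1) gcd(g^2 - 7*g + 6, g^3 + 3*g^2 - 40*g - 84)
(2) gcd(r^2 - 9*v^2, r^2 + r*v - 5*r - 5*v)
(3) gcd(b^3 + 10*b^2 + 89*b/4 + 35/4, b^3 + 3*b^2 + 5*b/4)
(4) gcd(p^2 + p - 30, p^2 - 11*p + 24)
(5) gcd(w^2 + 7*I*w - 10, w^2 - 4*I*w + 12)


(1) = gcd((g - 6)*(g - 1), (g - 6)*(g + 2)*(g + 7)) = g - 6
(2) = gcd((r - 3*v)*(r + 3*v), (r - 5)*(r + v)) = 1
(3) = gcd((b + 1/2)*(b + 5/2)*(b + 7), b*(b + 1/2)*(b + 5/2)) = b^2 + 3*b + 5/4
(4) = gcd((p - 5)*(p + 6), (p - 8)*(p - 3)) = 1
(5) = w + 2*I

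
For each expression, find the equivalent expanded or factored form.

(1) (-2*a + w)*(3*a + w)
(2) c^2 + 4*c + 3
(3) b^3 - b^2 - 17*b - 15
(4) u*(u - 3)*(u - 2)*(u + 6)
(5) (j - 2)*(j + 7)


(1) = -6*a^2 + a*w + w^2
(2) = (c + 1)*(c + 3)
(3) = (b - 5)*(b + 1)*(b + 3)
(4) = u^4 + u^3 - 24*u^2 + 36*u
(5) = j^2 + 5*j - 14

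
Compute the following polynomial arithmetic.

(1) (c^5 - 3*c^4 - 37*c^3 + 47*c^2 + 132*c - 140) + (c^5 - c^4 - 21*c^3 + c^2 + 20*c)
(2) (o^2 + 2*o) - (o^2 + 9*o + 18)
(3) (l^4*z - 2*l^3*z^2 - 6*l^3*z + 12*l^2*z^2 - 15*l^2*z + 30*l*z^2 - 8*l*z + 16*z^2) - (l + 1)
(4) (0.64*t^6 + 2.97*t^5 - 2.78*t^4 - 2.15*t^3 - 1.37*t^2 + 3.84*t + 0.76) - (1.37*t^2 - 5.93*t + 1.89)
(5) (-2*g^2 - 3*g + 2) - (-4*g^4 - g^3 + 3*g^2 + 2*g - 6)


(1) = 2*c^5 - 4*c^4 - 58*c^3 + 48*c^2 + 152*c - 140
(2) = -7*o - 18
(3) = l^4*z - 2*l^3*z^2 - 6*l^3*z + 12*l^2*z^2 - 15*l^2*z + 30*l*z^2 - 8*l*z - l + 16*z^2 - 1
(4) = 0.64*t^6 + 2.97*t^5 - 2.78*t^4 - 2.15*t^3 - 2.74*t^2 + 9.77*t - 1.13
(5) = 4*g^4 + g^3 - 5*g^2 - 5*g + 8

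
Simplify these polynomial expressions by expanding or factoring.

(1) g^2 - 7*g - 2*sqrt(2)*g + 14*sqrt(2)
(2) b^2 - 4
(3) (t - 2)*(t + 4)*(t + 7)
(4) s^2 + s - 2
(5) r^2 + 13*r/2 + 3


(1) = (g - 7)*(g - 2*sqrt(2))
(2) = (b - 2)*(b + 2)
(3) = t^3 + 9*t^2 + 6*t - 56
(4) = (s - 1)*(s + 2)
(5) = (r + 1/2)*(r + 6)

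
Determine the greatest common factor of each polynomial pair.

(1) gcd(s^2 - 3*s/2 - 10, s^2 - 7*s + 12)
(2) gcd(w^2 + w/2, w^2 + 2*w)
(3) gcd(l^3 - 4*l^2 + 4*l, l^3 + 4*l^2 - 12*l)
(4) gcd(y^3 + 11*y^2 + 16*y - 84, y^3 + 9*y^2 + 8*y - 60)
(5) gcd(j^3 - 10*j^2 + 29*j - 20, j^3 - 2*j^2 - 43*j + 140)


(1) = gcd((s - 4)*(s + 5/2), (s - 4)*(s - 3)) = s - 4
(2) = gcd(w*(w + 1/2), w*(w + 2)) = w
(3) = gcd(l*(l - 2)^2, l*(l - 2)*(l + 6)) = l^2 - 2*l
(4) = gcd((y - 2)*(y + 6)*(y + 7), (y - 2)*(y + 5)*(y + 6)) = y^2 + 4*y - 12
(5) = j^2 - 9*j + 20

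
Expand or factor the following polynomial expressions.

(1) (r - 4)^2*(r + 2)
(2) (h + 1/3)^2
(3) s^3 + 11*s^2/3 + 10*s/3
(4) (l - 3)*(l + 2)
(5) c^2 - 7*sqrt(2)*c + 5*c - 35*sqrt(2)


(1) = r^3 - 6*r^2 + 32
(2) = h^2 + 2*h/3 + 1/9
(3) = s*(s + 5/3)*(s + 2)
(4) = l^2 - l - 6
(5) = (c + 5)*(c - 7*sqrt(2))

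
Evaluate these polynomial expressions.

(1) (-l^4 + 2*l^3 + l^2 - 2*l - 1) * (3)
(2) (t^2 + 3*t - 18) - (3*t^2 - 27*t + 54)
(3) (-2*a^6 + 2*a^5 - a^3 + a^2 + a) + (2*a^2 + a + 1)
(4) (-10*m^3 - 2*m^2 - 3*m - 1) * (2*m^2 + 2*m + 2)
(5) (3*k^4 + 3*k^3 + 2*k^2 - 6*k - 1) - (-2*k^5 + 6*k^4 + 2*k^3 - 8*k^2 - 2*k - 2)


(1) = -3*l^4 + 6*l^3 + 3*l^2 - 6*l - 3
(2) = -2*t^2 + 30*t - 72
(3) = -2*a^6 + 2*a^5 - a^3 + 3*a^2 + 2*a + 1
(4) = -20*m^5 - 24*m^4 - 30*m^3 - 12*m^2 - 8*m - 2
(5) = 2*k^5 - 3*k^4 + k^3 + 10*k^2 - 4*k + 1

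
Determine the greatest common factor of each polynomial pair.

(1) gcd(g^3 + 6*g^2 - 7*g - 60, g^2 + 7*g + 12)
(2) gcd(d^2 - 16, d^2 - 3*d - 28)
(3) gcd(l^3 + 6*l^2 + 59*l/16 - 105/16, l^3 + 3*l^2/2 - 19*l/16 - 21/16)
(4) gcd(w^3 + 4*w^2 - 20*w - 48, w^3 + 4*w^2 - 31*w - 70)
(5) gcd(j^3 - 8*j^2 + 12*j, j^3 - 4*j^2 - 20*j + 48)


(1) = gcd((g - 3)*(g + 4)*(g + 5), (g + 3)*(g + 4)) = g + 4
(2) = d + 4
(3) = gcd((l - 3/4)*(l + 7/4)*(l + 5), (l - 1)*(l + 3/4)*(l + 7/4)) = l + 7/4
(4) = w + 2
(5) = gcd(j*(j - 6)*(j - 2), (j - 6)*(j - 2)*(j + 4)) = j^2 - 8*j + 12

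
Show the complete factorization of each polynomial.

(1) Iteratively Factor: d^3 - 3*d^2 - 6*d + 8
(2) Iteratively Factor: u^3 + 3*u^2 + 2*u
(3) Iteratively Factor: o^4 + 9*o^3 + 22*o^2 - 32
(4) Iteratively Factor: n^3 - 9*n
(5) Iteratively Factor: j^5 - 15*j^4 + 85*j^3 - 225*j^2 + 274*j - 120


(1) = (d - 1)*(d^2 - 2*d - 8) = (d - 1)*(d + 2)*(d - 4)
(2) = (u + 2)*(u^2 + u) = (u + 1)*(u + 2)*(u)
(3) = (o + 4)*(o^3 + 5*o^2 + 2*o - 8) = (o + 2)*(o + 4)*(o^2 + 3*o - 4) = (o + 2)*(o + 4)^2*(o - 1)
(4) = (n + 3)*(n^2 - 3*n) = (n - 3)*(n + 3)*(n)
(5) = (j - 5)*(j^4 - 10*j^3 + 35*j^2 - 50*j + 24) = (j - 5)*(j - 2)*(j^3 - 8*j^2 + 19*j - 12) = (j - 5)*(j - 3)*(j - 2)*(j^2 - 5*j + 4) = (j - 5)*(j - 4)*(j - 3)*(j - 2)*(j - 1)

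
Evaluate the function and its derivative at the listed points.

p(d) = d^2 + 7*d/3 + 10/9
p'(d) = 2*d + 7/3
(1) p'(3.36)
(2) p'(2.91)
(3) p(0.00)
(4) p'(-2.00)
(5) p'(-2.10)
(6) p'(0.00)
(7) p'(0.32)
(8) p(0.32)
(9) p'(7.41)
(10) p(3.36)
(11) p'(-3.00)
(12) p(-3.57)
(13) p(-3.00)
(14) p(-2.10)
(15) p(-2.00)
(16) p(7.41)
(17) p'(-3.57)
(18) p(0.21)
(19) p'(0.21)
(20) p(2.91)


(1) = 9.05
(2) = 8.15
(3) = 1.11
(4) = -1.67
(5) = -1.87
(6) = 2.33
(7) = 2.97
(8) = 1.96
(9) = 17.15
(10) = 20.24
(11) = -3.67
(12) = 5.53
(13) = 3.11
(14) = 0.62
(15) = 0.44
(16) = 73.31
(17) = -4.81
(18) = 1.65
(19) = 2.75
(20) = 16.37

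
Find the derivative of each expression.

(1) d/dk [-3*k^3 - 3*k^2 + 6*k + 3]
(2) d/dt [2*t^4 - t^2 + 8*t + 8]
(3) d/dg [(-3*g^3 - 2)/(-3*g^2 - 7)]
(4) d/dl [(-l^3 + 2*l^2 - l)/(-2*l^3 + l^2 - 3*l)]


(1) = -9*k^2 - 6*k + 6
(2) = 8*t^3 - 2*t + 8
(3) = 3*g*(3*g^3 + 21*g - 4)/(9*g^4 + 42*g^2 + 49)
(4) = (3*l^2 + 2*l - 5)/(4*l^4 - 4*l^3 + 13*l^2 - 6*l + 9)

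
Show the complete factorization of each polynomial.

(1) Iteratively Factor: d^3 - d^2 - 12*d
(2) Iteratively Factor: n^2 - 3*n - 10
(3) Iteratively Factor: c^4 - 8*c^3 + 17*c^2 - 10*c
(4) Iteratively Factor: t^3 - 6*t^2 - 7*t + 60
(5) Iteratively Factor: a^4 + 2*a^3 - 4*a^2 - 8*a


(1) = (d + 3)*(d^2 - 4*d) = (d - 4)*(d + 3)*(d)
(2) = (n - 5)*(n + 2)
(3) = (c - 2)*(c^3 - 6*c^2 + 5*c) = (c - 5)*(c - 2)*(c^2 - c) = c*(c - 5)*(c - 2)*(c - 1)
(4) = (t + 3)*(t^2 - 9*t + 20) = (t - 5)*(t + 3)*(t - 4)
(5) = (a + 2)*(a^3 - 4*a) = (a + 2)^2*(a^2 - 2*a) = (a - 2)*(a + 2)^2*(a)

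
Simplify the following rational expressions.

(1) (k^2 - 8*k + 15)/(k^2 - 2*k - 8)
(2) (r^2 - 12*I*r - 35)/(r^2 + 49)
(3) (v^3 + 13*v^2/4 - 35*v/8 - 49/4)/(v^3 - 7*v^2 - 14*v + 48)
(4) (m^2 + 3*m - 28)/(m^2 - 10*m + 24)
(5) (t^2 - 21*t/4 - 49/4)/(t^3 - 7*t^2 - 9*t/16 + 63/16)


(1) = (k^2 - 8*k + 15)/(k^2 - 2*k - 8)
(2) = (r - 5*I)/(r + 7*I)
(3) = (8*v^2 + 42*v + 49)/(8*v^2 - 40*v - 192)
(4) = (m + 7)/(m - 6)
(5) = (16*t + 28)/(16*t^2 - 9)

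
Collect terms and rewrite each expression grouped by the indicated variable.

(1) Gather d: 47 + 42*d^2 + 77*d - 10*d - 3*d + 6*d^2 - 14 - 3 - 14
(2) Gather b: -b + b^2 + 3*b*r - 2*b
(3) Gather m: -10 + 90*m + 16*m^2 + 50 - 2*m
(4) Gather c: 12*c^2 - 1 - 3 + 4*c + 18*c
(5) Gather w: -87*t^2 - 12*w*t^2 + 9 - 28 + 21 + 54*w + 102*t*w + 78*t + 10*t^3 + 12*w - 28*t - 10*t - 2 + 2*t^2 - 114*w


(1) = 48*d^2 + 64*d + 16
(2) = b^2 + b*(3*r - 3)
(3) = 16*m^2 + 88*m + 40
(4) = 12*c^2 + 22*c - 4
(5) = 10*t^3 - 85*t^2 + 40*t + w*(-12*t^2 + 102*t - 48)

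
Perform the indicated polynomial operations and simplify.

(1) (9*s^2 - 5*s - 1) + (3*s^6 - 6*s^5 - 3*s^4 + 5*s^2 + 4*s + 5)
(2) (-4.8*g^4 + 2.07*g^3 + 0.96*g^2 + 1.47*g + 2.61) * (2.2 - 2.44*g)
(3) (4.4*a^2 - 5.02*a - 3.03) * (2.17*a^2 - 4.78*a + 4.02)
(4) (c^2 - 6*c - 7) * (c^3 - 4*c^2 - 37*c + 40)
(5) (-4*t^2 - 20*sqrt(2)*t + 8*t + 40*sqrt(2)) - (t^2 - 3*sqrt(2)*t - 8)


(1) = 3*s^6 - 6*s^5 - 3*s^4 + 14*s^2 - s + 4
(2) = 11.712*g^5 - 15.6108*g^4 + 2.2116*g^3 - 1.4748*g^2 - 3.1344*g + 5.742
(3) = 9.548*a^4 - 31.9254*a^3 + 35.1085*a^2 - 5.697*a - 12.1806
(4) = c^5 - 10*c^4 - 20*c^3 + 290*c^2 + 19*c - 280
(5) = -5*t^2 - 17*sqrt(2)*t + 8*t + 8 + 40*sqrt(2)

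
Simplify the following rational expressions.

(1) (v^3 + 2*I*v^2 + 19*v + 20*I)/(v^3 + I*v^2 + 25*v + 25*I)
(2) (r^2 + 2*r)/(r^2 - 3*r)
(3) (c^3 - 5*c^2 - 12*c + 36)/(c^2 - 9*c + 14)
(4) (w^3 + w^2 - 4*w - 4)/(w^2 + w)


(1) = (v - 4*I)/(v - 5*I)
(2) = (r + 2)/(r - 3)
(3) = (c^2 - 3*c - 18)/(c - 7)
(4) = (w^2 - 4)/w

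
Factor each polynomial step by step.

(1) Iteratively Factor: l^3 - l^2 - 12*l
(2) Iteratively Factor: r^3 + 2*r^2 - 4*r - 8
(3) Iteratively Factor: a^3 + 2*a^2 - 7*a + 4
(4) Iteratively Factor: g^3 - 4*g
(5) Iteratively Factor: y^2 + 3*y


(1) = (l - 4)*(l^2 + 3*l) = (l - 4)*(l + 3)*(l)
(2) = (r + 2)*(r^2 - 4) = (r - 2)*(r + 2)*(r + 2)
(3) = (a + 4)*(a^2 - 2*a + 1) = (a - 1)*(a + 4)*(a - 1)
(4) = (g)*(g^2 - 4) = g*(g - 2)*(g + 2)
(5) = (y)*(y + 3)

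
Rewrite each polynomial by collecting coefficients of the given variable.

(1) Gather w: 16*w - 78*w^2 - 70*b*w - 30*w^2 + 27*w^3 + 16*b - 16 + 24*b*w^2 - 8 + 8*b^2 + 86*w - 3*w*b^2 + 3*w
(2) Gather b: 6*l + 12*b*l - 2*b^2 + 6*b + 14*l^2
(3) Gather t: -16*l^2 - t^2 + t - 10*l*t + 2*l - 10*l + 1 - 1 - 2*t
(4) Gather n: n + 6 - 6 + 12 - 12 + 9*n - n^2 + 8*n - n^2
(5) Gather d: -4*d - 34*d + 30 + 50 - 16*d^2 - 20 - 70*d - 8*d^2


(1) = 8*b^2 + 16*b + 27*w^3 + w^2*(24*b - 108) + w*(-3*b^2 - 70*b + 105) - 24
(2) = -2*b^2 + b*(12*l + 6) + 14*l^2 + 6*l
(3) = -16*l^2 - 8*l - t^2 + t*(-10*l - 1)
(4) = -2*n^2 + 18*n
(5) = -24*d^2 - 108*d + 60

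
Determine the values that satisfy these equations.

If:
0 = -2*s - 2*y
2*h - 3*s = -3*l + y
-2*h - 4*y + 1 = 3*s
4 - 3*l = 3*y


Then:
h = -3/4
l = -7/6
s = -5/2
y = 5/2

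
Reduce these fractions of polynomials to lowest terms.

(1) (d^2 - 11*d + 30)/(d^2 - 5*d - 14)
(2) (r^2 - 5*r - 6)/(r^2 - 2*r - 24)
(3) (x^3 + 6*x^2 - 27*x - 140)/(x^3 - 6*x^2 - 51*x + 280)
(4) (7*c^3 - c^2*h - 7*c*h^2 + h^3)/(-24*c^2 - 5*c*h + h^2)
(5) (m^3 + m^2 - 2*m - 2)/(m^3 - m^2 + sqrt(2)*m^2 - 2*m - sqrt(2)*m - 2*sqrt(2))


(1) = (d^2 - 11*d + 30)/(d^2 - 5*d - 14)
(2) = (r + 1)/(r + 4)
(3) = (x + 4)/(x - 8)
(4) = (-7*c^3 + c^2*h + 7*c*h^2 - h^3)/(24*c^2 + 5*c*h - h^2)
(5) = (m - sqrt(2))/(m - 2)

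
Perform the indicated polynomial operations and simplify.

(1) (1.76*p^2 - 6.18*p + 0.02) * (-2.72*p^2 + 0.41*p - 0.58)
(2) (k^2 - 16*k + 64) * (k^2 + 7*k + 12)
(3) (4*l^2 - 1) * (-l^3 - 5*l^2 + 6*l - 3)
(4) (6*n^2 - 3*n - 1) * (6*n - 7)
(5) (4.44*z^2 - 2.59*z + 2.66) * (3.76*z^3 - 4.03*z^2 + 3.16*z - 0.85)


(1) = -4.7872*p^4 + 17.5312*p^3 - 3.609*p^2 + 3.5926*p - 0.0116
(2) = k^4 - 9*k^3 - 36*k^2 + 256*k + 768
(3) = -4*l^5 - 20*l^4 + 25*l^3 - 7*l^2 - 6*l + 3
(4) = 36*n^3 - 60*n^2 + 15*n + 7
(5) = 16.6944*z^5 - 27.6316*z^4 + 34.4697*z^3 - 22.6782*z^2 + 10.6071*z - 2.261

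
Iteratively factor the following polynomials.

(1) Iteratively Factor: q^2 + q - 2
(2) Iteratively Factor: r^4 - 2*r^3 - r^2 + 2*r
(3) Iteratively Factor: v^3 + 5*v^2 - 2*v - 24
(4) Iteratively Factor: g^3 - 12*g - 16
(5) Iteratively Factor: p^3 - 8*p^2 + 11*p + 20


(1) = (q - 1)*(q + 2)
(2) = (r + 1)*(r^3 - 3*r^2 + 2*r) = (r - 2)*(r + 1)*(r^2 - r) = r*(r - 2)*(r + 1)*(r - 1)
(3) = (v + 4)*(v^2 + v - 6) = (v - 2)*(v + 4)*(v + 3)
(4) = (g + 2)*(g^2 - 2*g - 8) = (g - 4)*(g + 2)*(g + 2)
(5) = (p - 4)*(p^2 - 4*p - 5) = (p - 4)*(p + 1)*(p - 5)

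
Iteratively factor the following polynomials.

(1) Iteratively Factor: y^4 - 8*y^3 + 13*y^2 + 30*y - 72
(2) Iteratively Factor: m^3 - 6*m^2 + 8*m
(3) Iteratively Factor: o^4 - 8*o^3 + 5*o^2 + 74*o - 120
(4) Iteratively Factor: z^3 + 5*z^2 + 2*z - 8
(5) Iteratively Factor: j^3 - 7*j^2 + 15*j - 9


(1) = (y + 2)*(y^3 - 10*y^2 + 33*y - 36) = (y - 3)*(y + 2)*(y^2 - 7*y + 12) = (y - 4)*(y - 3)*(y + 2)*(y - 3)
(2) = (m - 2)*(m^2 - 4*m) = m*(m - 2)*(m - 4)
(3) = (o - 2)*(o^3 - 6*o^2 - 7*o + 60) = (o - 4)*(o - 2)*(o^2 - 2*o - 15) = (o - 4)*(o - 2)*(o + 3)*(o - 5)
(4) = (z + 4)*(z^2 + z - 2) = (z - 1)*(z + 4)*(z + 2)
(5) = (j - 3)*(j^2 - 4*j + 3) = (j - 3)^2*(j - 1)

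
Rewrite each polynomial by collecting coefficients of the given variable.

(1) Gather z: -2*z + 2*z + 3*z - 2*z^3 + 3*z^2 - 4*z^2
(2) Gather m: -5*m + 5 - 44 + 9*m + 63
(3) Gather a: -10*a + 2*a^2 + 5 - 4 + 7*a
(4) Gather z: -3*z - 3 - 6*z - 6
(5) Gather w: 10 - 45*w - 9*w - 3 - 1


(1) = -2*z^3 - z^2 + 3*z
(2) = 4*m + 24
(3) = 2*a^2 - 3*a + 1
(4) = -9*z - 9
(5) = 6 - 54*w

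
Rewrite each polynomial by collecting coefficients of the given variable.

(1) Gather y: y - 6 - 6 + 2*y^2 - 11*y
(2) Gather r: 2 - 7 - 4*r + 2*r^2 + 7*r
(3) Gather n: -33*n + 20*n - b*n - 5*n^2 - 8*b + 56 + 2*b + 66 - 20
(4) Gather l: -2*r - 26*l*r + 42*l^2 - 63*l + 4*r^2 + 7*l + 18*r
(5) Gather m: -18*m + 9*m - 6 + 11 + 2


(1) = 2*y^2 - 10*y - 12
(2) = 2*r^2 + 3*r - 5
(3) = -6*b - 5*n^2 + n*(-b - 13) + 102
(4) = 42*l^2 + l*(-26*r - 56) + 4*r^2 + 16*r
(5) = 7 - 9*m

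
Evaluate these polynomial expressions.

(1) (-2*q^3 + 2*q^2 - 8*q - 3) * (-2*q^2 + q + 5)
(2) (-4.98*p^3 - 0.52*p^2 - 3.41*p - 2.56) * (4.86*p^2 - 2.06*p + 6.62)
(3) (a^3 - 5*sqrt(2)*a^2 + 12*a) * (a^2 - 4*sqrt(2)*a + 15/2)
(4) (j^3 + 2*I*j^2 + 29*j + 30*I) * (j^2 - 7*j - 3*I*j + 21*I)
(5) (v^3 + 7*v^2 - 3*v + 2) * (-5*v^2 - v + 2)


(1) = 4*q^5 - 6*q^4 + 8*q^3 + 8*q^2 - 43*q - 15
(2) = -24.2028*p^5 + 7.7316*p^4 - 48.469*p^3 - 8.8594*p^2 - 17.3006*p - 16.9472
(3) = a^5 - 9*sqrt(2)*a^4 + 119*a^3/2 - 171*sqrt(2)*a^2/2 + 90*a
(4) = j^5 - 7*j^4 - I*j^4 + 35*j^3 + 7*I*j^3 - 245*j^2 - 57*I*j^2 + 90*j + 399*I*j - 630
(5) = -5*v^5 - 36*v^4 + 10*v^3 + 7*v^2 - 8*v + 4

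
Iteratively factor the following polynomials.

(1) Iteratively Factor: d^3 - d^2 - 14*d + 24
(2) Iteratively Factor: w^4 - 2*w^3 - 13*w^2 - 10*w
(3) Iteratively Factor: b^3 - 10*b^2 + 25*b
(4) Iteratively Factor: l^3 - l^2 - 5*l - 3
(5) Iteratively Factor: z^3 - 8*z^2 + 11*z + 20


(1) = (d - 2)*(d^2 + d - 12) = (d - 2)*(d + 4)*(d - 3)
(2) = (w + 2)*(w^3 - 4*w^2 - 5*w) = (w - 5)*(w + 2)*(w^2 + w) = w*(w - 5)*(w + 2)*(w + 1)
(3) = (b - 5)*(b^2 - 5*b) = (b - 5)^2*(b)
(4) = (l + 1)*(l^2 - 2*l - 3) = (l + 1)^2*(l - 3)
(5) = (z - 4)*(z^2 - 4*z - 5) = (z - 5)*(z - 4)*(z + 1)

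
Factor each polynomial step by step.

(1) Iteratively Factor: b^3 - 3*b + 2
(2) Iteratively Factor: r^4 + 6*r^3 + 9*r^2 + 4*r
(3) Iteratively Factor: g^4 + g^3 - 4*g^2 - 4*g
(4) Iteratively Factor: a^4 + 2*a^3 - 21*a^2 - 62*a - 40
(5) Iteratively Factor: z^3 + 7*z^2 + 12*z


(1) = (b - 1)*(b^2 + b - 2) = (b - 1)^2*(b + 2)
(2) = (r)*(r^3 + 6*r^2 + 9*r + 4) = r*(r + 1)*(r^2 + 5*r + 4) = r*(r + 1)^2*(r + 4)
(3) = (g - 2)*(g^3 + 3*g^2 + 2*g) = (g - 2)*(g + 2)*(g^2 + g) = (g - 2)*(g + 1)*(g + 2)*(g)
(4) = (a + 1)*(a^3 + a^2 - 22*a - 40) = (a - 5)*(a + 1)*(a^2 + 6*a + 8) = (a - 5)*(a + 1)*(a + 2)*(a + 4)
(5) = (z + 3)*(z^2 + 4*z) = (z + 3)*(z + 4)*(z)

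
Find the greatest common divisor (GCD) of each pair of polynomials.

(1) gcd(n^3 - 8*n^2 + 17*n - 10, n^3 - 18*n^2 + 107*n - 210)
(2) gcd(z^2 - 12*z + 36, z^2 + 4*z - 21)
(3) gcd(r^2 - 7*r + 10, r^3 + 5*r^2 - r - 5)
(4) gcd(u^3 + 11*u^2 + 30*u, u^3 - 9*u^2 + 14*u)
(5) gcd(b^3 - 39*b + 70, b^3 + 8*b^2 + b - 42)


(1) = n - 5
(2) = 1
(3) = gcd((r - 5)*(r - 2), (r - 1)*(r + 1)*(r + 5)) = 1
(4) = u
(5) = b^2 + 5*b - 14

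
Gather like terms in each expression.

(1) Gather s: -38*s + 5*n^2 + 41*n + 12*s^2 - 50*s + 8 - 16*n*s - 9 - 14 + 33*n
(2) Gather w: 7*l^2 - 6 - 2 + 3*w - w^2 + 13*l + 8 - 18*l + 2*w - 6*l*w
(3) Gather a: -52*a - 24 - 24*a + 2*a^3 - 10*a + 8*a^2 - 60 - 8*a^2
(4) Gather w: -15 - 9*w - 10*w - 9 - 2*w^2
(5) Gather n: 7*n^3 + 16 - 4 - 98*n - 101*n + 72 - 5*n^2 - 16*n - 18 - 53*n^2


(1) = 5*n^2 + 74*n + 12*s^2 + s*(-16*n - 88) - 15
(2) = 7*l^2 - 5*l - w^2 + w*(5 - 6*l)
(3) = 2*a^3 - 86*a - 84
(4) = -2*w^2 - 19*w - 24
(5) = 7*n^3 - 58*n^2 - 215*n + 66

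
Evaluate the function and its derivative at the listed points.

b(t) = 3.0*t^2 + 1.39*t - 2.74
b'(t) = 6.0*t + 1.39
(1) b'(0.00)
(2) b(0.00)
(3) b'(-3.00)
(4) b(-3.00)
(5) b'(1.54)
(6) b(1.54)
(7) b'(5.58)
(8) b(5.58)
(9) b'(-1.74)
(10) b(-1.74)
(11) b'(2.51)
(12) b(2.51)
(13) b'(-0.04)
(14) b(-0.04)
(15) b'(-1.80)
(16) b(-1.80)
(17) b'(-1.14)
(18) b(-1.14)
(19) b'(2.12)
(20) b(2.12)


(1) = 1.39
(2) = -2.74
(3) = -16.61
(4) = 20.09
(5) = 10.63
(6) = 6.52
(7) = 34.87
(8) = 98.43
(9) = -9.05
(10) = 3.92
(11) = 16.45
(12) = 19.65
(13) = 1.15
(14) = -2.79
(15) = -9.41
(16) = 4.48
(17) = -5.45
(18) = -0.43
(19) = 14.11
(20) = 13.69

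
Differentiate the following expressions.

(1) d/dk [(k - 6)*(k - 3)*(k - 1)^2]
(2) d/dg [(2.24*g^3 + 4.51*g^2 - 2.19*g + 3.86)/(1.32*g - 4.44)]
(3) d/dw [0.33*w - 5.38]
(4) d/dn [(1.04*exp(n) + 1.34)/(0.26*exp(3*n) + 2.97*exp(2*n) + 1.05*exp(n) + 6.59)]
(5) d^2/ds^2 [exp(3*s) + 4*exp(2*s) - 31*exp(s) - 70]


(1) = 4*k^3 - 33*k^2 + 74*k - 45
(2) = (5.9136*g^3 - 23.8836*g^2 - 40.0488*g + 4.6284)/(1.7424*g^2 - 11.7216*g + 19.7136)
(3) = 0.330000000000000
(4) = (-0.5408*exp(3*n) - 4.134*exp(2*n) - 7.9596*exp(n) + 5.4466)*exp(n)/(0.0676*exp(6*n) + 1.5444*exp(5*n) + 9.3669*exp(4*n) + 9.6638*exp(3*n) + 40.2471*exp(2*n) + 13.839*exp(n) + 43.4281)
(5) = (9*exp(2*s) + 16*exp(s) - 31)*exp(s)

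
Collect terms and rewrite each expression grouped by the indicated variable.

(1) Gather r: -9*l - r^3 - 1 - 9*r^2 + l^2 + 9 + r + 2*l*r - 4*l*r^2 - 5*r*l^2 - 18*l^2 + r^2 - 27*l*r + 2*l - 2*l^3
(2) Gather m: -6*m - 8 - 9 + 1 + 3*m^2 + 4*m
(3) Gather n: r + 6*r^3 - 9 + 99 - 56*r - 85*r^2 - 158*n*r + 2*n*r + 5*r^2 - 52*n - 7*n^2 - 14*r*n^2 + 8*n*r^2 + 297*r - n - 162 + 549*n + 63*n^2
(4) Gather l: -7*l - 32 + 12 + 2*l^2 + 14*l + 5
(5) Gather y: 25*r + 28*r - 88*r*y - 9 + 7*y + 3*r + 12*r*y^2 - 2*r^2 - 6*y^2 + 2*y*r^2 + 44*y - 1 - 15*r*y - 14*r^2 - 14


(1) = -2*l^3 - 17*l^2 - 7*l - r^3 + r^2*(-4*l - 8) + r*(-5*l^2 - 25*l + 1) + 8
(2) = 3*m^2 - 2*m - 16
(3) = n^2*(56 - 14*r) + n*(8*r^2 - 156*r + 496) + 6*r^3 - 80*r^2 + 242*r - 72
(4) = 2*l^2 + 7*l - 15
(5) = -16*r^2 + 56*r + y^2*(12*r - 6) + y*(2*r^2 - 103*r + 51) - 24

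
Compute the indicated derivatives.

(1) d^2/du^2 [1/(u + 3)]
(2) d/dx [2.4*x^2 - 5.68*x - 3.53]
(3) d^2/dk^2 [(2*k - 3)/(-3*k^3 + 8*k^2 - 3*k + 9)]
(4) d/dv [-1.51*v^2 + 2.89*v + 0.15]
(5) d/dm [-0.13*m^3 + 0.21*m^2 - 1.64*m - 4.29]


(1) = 2/(u + 3)^3
(2) = 4.8*x - 5.68
(3) = 2*(-54*k^5 + 306*k^4 - 686*k^3 + 333*k^2 + 459*k - 243)/(27*k^9 - 216*k^8 + 657*k^7 - 1187*k^6 + 1953*k^5 - 2430*k^4 + 2052*k^3 - 2187*k^2 + 729*k - 729)
(4) = 2.89 - 3.02*v
(5) = -0.39*m^2 + 0.42*m - 1.64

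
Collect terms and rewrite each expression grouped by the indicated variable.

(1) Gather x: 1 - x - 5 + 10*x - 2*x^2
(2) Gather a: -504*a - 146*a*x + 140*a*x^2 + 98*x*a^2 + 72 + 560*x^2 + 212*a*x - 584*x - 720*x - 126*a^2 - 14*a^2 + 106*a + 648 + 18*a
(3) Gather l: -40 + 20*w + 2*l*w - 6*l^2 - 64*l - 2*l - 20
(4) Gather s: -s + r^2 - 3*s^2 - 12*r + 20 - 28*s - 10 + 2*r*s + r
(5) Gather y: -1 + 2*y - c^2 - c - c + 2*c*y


(1) = -2*x^2 + 9*x - 4
(2) = a^2*(98*x - 140) + a*(140*x^2 + 66*x - 380) + 560*x^2 - 1304*x + 720
(3) = -6*l^2 + l*(2*w - 66) + 20*w - 60
(4) = r^2 - 11*r - 3*s^2 + s*(2*r - 29) + 10
(5) = -c^2 - 2*c + y*(2*c + 2) - 1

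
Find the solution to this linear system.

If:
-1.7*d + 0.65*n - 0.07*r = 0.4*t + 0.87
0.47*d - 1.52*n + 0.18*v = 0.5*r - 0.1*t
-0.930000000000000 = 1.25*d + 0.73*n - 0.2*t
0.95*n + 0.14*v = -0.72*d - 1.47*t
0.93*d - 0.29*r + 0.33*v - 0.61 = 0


Then:
d = -0.64
n = -0.19
r = 1.86
t = -0.07
v = 5.30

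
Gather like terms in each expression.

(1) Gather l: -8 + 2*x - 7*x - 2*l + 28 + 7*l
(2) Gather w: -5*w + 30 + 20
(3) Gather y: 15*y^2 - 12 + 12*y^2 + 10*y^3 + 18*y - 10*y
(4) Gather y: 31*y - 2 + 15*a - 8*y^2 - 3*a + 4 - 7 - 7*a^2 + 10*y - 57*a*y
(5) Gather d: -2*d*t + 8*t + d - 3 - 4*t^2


(1) = 5*l - 5*x + 20
(2) = 50 - 5*w
(3) = 10*y^3 + 27*y^2 + 8*y - 12
(4) = -7*a^2 + 12*a - 8*y^2 + y*(41 - 57*a) - 5
(5) = d*(1 - 2*t) - 4*t^2 + 8*t - 3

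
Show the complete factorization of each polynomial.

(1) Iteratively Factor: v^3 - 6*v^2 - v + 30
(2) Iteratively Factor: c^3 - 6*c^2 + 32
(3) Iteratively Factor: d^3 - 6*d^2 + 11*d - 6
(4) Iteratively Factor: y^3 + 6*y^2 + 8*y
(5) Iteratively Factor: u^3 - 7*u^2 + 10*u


(1) = (v + 2)*(v^2 - 8*v + 15) = (v - 3)*(v + 2)*(v - 5)
(2) = (c - 4)*(c^2 - 2*c - 8) = (c - 4)^2*(c + 2)
(3) = (d - 1)*(d^2 - 5*d + 6) = (d - 3)*(d - 1)*(d - 2)
(4) = (y)*(y^2 + 6*y + 8) = y*(y + 2)*(y + 4)
(5) = (u - 5)*(u^2 - 2*u) = (u - 5)*(u - 2)*(u)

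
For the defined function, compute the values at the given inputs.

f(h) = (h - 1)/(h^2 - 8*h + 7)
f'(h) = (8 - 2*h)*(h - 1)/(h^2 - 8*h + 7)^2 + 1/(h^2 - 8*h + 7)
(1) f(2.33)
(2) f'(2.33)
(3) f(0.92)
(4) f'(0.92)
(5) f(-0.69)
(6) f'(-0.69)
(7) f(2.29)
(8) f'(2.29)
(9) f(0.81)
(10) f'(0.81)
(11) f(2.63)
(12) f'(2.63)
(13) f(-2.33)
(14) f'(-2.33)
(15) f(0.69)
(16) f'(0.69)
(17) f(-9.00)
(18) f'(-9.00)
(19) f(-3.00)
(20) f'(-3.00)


(1) = -0.21
(2) = -0.05
(3) = -0.16
(4) = -0.03
(5) = -0.13
(6) = -0.02
(7) = -0.21
(8) = -0.05
(9) = -0.16
(10) = -0.03
(11) = -0.23
(12) = -0.05
(13) = -0.11
(14) = -0.01
(15) = -0.16
(16) = -0.03
(17) = -0.06
(18) = -0.00
(19) = -0.10
(20) = -0.01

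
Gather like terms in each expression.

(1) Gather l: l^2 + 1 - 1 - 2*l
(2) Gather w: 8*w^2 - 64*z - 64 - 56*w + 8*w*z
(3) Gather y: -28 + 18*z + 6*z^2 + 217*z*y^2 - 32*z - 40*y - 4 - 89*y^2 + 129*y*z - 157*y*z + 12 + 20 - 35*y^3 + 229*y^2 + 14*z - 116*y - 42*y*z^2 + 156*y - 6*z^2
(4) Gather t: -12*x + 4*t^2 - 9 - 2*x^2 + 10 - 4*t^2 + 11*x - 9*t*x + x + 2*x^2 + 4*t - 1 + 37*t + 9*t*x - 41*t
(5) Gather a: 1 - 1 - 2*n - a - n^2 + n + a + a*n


(1) = l^2 - 2*l
(2) = 8*w^2 + w*(8*z - 56) - 64*z - 64
(3) = -35*y^3 + y^2*(217*z + 140) + y*(-42*z^2 - 28*z)
(4) = 0
(5) = a*n - n^2 - n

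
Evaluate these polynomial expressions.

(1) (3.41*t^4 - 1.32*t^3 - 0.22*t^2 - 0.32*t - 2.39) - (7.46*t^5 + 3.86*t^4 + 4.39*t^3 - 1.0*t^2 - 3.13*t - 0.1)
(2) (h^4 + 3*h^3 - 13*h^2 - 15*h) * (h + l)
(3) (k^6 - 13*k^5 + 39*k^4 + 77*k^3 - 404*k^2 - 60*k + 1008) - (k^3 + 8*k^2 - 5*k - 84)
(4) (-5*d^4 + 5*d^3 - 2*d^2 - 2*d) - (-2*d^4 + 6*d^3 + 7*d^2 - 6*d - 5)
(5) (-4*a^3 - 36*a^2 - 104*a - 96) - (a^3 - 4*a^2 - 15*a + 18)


(1) = -7.46*t^5 - 0.45*t^4 - 5.71*t^3 + 0.78*t^2 + 2.81*t - 2.29
(2) = h^5 + h^4*l + 3*h^4 + 3*h^3*l - 13*h^3 - 13*h^2*l - 15*h^2 - 15*h*l
(3) = k^6 - 13*k^5 + 39*k^4 + 76*k^3 - 412*k^2 - 55*k + 1092
(4) = -3*d^4 - d^3 - 9*d^2 + 4*d + 5
(5) = -5*a^3 - 32*a^2 - 89*a - 114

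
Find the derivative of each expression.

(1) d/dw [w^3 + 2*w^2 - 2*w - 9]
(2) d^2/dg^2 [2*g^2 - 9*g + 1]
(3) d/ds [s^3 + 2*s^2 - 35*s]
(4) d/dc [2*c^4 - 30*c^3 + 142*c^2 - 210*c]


(1) = 3*w^2 + 4*w - 2
(2) = 4
(3) = 3*s^2 + 4*s - 35
(4) = 8*c^3 - 90*c^2 + 284*c - 210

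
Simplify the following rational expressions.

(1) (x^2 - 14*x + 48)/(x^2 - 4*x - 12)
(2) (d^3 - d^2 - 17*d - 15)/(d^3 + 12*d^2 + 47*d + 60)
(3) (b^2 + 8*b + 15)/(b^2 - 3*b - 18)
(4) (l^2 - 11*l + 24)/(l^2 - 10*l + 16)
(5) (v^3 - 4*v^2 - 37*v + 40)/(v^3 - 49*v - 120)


(1) = (x - 8)/(x + 2)
(2) = (d^2 - 4*d - 5)/(d^2 + 9*d + 20)
(3) = (b + 5)/(b - 6)
(4) = (l - 3)/(l - 2)
(5) = (v - 1)/(v + 3)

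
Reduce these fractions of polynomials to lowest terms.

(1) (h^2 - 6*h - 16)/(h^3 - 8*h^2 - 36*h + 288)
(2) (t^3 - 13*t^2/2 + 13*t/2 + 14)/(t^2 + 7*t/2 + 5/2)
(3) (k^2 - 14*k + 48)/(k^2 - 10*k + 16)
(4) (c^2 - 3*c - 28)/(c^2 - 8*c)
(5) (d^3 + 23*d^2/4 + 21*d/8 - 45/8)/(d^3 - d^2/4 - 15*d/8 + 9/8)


(1) = (h + 2)/(h^2 - 36)
(2) = (2*t^2 - 15*t + 28)/(2*t + 5)
(3) = (k - 6)/(k - 2)
(4) = (c^2 - 3*c - 28)/(c^2 - 8*c)
(5) = (d + 5)/(d - 1)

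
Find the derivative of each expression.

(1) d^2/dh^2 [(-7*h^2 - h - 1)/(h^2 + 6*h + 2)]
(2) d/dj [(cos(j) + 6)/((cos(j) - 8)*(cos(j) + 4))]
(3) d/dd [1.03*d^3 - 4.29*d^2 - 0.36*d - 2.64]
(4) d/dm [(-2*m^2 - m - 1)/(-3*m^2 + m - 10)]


(1) = 2*(41*h^3 + 39*h^2 - 12*h - 50)/(h^6 + 18*h^5 + 114*h^4 + 288*h^3 + 228*h^2 + 72*h + 8)
(2) = (cos(j)^2 + 12*cos(j) + 8)*sin(j)/((cos(j) - 8)^2*(cos(j) + 4)^2)
(3) = 3.09*d^2 - 8.58*d - 0.36
(4) = (-5*m^2 + 34*m + 11)/(9*m^4 - 6*m^3 + 61*m^2 - 20*m + 100)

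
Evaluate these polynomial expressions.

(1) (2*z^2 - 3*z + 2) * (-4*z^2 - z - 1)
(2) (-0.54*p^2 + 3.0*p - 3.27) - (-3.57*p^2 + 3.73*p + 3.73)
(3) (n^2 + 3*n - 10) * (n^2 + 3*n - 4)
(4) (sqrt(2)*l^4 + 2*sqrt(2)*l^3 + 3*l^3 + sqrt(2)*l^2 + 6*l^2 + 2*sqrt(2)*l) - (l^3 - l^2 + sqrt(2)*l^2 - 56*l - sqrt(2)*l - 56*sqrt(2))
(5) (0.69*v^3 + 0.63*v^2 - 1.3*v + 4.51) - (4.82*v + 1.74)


(1) = -8*z^4 + 10*z^3 - 7*z^2 + z - 2
(2) = 3.03*p^2 - 0.73*p - 7.0
(3) = n^4 + 6*n^3 - 5*n^2 - 42*n + 40
(4) = sqrt(2)*l^4 + 2*l^3 + 2*sqrt(2)*l^3 + 7*l^2 + 3*sqrt(2)*l + 56*l + 56*sqrt(2)
(5) = 0.69*v^3 + 0.63*v^2 - 6.12*v + 2.77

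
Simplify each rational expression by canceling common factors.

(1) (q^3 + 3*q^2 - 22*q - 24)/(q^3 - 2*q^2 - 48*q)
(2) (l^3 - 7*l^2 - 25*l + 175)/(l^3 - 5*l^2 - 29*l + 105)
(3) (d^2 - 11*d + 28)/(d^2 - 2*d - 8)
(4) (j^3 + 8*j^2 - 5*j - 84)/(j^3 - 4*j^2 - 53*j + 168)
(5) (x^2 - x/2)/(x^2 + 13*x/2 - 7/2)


(1) = (q^2 - 3*q - 4)/(q^2 - 8*q)
(2) = (l - 5)/(l - 3)
(3) = (d - 7)/(d + 2)
(4) = (j + 4)/(j - 8)
(5) = x/(x + 7)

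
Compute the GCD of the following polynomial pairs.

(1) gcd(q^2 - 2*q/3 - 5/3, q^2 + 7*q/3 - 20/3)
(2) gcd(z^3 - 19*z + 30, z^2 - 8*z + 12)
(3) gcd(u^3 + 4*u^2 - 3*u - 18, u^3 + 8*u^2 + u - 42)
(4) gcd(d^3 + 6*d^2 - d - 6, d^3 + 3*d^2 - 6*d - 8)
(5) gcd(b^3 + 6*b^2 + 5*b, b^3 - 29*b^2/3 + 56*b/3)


(1) = gcd((q - 5/3)*(q + 1), (q - 5/3)*(q + 4)) = q - 5/3
(2) = z - 2
(3) = gcd((u - 2)*(u + 3)^2, (u - 2)*(u + 3)*(u + 7)) = u^2 + u - 6
(4) = gcd((d - 1)*(d + 1)*(d + 6), (d - 2)*(d + 1)*(d + 4)) = d + 1
(5) = gcd(b*(b + 1)*(b + 5), b*(b - 7)*(b - 8/3)) = b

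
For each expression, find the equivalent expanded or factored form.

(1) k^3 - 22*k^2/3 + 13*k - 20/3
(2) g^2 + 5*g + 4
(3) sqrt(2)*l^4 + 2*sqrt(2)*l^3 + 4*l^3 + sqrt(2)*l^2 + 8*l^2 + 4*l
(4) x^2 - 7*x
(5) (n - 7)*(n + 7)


(1) = (k - 5)*(k - 4/3)*(k - 1)
(2) = (g + 1)*(g + 4)
(3) = l*(l + 1)*(l + 2*sqrt(2))*(sqrt(2)*l + sqrt(2))
(4) = x*(x - 7)
(5) = n^2 - 49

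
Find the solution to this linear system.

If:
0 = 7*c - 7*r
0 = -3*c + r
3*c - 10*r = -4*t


Then:
c = 0
r = 0
t = 0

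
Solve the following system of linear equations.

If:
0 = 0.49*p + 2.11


Then:
p = -4.31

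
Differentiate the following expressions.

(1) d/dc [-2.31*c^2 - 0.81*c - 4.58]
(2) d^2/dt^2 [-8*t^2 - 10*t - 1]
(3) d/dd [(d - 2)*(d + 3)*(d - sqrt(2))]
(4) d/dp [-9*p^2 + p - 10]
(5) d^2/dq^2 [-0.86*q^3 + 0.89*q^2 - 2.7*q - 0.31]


(1) = -4.62*c - 0.81
(2) = -16
(3) = 3*d^2 - 2*sqrt(2)*d + 2*d - 6 - sqrt(2)
(4) = 1 - 18*p
(5) = 1.78 - 5.16*q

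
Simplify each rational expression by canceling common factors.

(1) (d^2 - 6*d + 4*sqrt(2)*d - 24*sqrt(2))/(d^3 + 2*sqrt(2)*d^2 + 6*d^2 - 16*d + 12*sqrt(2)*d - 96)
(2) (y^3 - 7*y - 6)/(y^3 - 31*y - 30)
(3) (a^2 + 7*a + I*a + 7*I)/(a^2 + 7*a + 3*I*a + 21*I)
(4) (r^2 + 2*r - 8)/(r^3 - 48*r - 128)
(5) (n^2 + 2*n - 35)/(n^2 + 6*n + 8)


(1) = (d - 6)/(d^2 + d*(6 - 2*sqrt(2)) - 12*sqrt(2))
(2) = (y^2 - y - 6)/(y^2 - y - 30)
(3) = (a + I)/(a + 3*I)
(4) = (r - 2)/(r^2 - 4*r - 32)
(5) = (n^2 + 2*n - 35)/(n^2 + 6*n + 8)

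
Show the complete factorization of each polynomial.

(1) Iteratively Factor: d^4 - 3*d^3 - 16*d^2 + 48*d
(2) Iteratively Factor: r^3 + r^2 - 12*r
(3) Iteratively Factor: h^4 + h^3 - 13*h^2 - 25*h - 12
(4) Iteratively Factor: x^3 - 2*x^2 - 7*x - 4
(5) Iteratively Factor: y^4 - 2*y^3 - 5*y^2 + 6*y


(1) = (d)*(d^3 - 3*d^2 - 16*d + 48) = d*(d + 4)*(d^2 - 7*d + 12) = d*(d - 4)*(d + 4)*(d - 3)
(2) = (r - 3)*(r^2 + 4*r) = r*(r - 3)*(r + 4)
(3) = (h + 1)*(h^3 - 13*h - 12) = (h + 1)^2*(h^2 - h - 12) = (h - 4)*(h + 1)^2*(h + 3)
(4) = (x - 4)*(x^2 + 2*x + 1) = (x - 4)*(x + 1)*(x + 1)
(5) = (y)*(y^3 - 2*y^2 - 5*y + 6) = y*(y - 1)*(y^2 - y - 6) = y*(y - 3)*(y - 1)*(y + 2)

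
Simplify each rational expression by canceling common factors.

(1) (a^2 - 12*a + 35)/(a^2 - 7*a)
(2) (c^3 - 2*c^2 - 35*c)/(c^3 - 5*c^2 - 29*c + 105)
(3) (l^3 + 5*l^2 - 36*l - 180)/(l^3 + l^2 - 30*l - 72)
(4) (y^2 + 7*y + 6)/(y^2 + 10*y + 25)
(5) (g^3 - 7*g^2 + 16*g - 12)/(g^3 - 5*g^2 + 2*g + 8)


(1) = (a - 5)/a
(2) = c/(c - 3)
(3) = (l^2 + 11*l + 30)/(l^2 + 7*l + 12)
(4) = (y^2 + 7*y + 6)/(y^2 + 10*y + 25)
(5) = (g^2 - 5*g + 6)/(g^2 - 3*g - 4)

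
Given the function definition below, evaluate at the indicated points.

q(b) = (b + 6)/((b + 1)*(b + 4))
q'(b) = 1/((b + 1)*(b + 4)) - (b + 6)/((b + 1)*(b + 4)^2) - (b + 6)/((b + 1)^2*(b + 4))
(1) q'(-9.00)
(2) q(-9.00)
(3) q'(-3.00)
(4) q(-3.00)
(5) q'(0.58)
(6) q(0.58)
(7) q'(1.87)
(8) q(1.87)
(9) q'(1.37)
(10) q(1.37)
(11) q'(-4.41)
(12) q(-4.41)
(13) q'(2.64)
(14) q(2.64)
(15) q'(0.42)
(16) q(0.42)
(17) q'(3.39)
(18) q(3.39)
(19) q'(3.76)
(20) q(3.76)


(1) = 0.00
(2) = -0.07
(3) = 0.25
(4) = -1.50
(5) = -0.64
(6) = 0.91
(7) = -0.18
(8) = 0.47
(9) = -0.27
(10) = 0.58
(11) = 3.82
(12) = 1.14
(13) = -0.11
(14) = 0.36
(15) = -0.79
(16) = 1.02
(17) = -0.07
(18) = 0.29
(19) = -0.06
(20) = 0.26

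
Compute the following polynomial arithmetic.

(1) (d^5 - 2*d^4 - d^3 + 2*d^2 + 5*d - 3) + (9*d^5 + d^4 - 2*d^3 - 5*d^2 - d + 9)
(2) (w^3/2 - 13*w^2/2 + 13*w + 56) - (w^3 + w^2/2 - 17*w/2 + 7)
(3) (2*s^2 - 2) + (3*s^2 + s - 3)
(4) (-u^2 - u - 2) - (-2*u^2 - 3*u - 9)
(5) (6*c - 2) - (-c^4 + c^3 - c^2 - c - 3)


(1) = 10*d^5 - d^4 - 3*d^3 - 3*d^2 + 4*d + 6
(2) = -w^3/2 - 7*w^2 + 43*w/2 + 49
(3) = 5*s^2 + s - 5
(4) = u^2 + 2*u + 7
(5) = c^4 - c^3 + c^2 + 7*c + 1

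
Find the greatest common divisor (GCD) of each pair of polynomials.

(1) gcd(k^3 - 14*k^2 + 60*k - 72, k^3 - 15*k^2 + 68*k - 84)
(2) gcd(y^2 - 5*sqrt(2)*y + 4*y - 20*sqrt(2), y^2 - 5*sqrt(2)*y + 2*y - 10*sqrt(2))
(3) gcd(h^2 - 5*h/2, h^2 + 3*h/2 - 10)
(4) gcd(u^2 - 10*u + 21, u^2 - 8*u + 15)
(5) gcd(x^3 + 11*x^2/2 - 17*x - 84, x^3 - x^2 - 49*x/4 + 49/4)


(1) = gcd((k - 6)^2*(k - 2), (k - 7)*(k - 6)*(k - 2)) = k^2 - 8*k + 12
(2) = y - 5*sqrt(2)
(3) = gcd(h*(h - 5/2), (h - 5/2)*(h + 4)) = h - 5/2
(4) = gcd((u - 7)*(u - 3), (u - 5)*(u - 3)) = u - 3
(5) = gcd((x - 4)*(x + 7/2)*(x + 6), (x - 7/2)*(x - 1)*(x + 7/2)) = x + 7/2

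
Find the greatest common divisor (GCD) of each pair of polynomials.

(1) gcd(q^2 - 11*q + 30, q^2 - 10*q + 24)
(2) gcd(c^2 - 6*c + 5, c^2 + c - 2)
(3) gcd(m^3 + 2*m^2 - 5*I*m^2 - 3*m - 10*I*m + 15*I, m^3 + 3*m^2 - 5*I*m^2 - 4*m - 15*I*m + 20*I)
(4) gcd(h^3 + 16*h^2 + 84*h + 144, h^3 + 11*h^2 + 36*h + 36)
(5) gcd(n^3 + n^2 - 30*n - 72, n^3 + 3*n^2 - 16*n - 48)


(1) = gcd((q - 6)*(q - 5), (q - 6)*(q - 4)) = q - 6
(2) = gcd((c - 5)*(c - 1), (c - 1)*(c + 2)) = c - 1
(3) = m^2 + m*(-1 - 5*I) + 5*I
(4) = gcd((h + 4)*(h + 6)^2, (h + 2)*(h + 3)*(h + 6)) = h + 6
(5) = n^2 + 7*n + 12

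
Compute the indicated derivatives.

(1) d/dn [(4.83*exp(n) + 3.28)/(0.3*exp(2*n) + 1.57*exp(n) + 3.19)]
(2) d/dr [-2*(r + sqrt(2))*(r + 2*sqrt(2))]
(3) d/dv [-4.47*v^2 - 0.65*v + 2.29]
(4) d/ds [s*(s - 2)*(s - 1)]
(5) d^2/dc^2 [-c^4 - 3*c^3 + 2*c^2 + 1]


(1) = (-1.449*exp(2*n) - 1.968*exp(n) + 10.2581)*exp(n)/(0.09*exp(4*n) + 0.942*exp(3*n) + 4.3789*exp(2*n) + 10.0166*exp(n) + 10.1761)
(2) = -4*r - 6*sqrt(2)
(3) = -8.94*v - 0.65
(4) = 3*s^2 - 6*s + 2
(5) = -12*c^2 - 18*c + 4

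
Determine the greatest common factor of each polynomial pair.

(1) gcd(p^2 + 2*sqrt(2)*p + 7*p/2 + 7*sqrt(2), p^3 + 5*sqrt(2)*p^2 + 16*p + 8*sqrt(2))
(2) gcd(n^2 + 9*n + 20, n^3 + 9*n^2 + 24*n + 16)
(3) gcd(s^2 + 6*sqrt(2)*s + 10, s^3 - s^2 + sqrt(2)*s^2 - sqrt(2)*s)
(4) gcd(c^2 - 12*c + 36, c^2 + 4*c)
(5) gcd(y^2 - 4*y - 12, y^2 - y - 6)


(1) = p + 2*sqrt(2)
(2) = gcd((n + 4)*(n + 5), (n + 1)*(n + 4)^2) = n + 4
(3) = s + sqrt(2)
(4) = 1
(5) = gcd((y - 6)*(y + 2), (y - 3)*(y + 2)) = y + 2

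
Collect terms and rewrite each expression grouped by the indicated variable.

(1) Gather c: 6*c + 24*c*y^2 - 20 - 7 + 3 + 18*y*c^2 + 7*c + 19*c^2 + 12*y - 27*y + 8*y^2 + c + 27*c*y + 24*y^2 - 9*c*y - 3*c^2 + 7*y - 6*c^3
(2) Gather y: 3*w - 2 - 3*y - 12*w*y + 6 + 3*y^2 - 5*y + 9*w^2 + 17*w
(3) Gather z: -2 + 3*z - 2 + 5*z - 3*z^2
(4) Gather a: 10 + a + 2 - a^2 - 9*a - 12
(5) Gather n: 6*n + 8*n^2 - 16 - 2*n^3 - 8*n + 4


(1) = -6*c^3 + c^2*(18*y + 16) + c*(24*y^2 + 18*y + 14) + 32*y^2 - 8*y - 24
(2) = 9*w^2 + 20*w + 3*y^2 + y*(-12*w - 8) + 4
(3) = -3*z^2 + 8*z - 4
(4) = -a^2 - 8*a
(5) = -2*n^3 + 8*n^2 - 2*n - 12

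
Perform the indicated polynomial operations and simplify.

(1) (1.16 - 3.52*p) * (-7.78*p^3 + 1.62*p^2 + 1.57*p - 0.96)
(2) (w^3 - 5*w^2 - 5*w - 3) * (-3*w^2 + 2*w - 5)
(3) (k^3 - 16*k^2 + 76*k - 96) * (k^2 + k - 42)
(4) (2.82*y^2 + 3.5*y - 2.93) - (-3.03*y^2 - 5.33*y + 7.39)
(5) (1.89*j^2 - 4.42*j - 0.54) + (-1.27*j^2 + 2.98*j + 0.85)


(1) = 27.3856*p^4 - 14.7272*p^3 - 3.6472*p^2 + 5.2004*p - 1.1136
(2) = -3*w^5 + 17*w^4 + 24*w^2 + 19*w + 15
(3) = k^5 - 15*k^4 + 18*k^3 + 652*k^2 - 3288*k + 4032
(4) = 5.85*y^2 + 8.83*y - 10.32
(5) = 0.62*j^2 - 1.44*j + 0.31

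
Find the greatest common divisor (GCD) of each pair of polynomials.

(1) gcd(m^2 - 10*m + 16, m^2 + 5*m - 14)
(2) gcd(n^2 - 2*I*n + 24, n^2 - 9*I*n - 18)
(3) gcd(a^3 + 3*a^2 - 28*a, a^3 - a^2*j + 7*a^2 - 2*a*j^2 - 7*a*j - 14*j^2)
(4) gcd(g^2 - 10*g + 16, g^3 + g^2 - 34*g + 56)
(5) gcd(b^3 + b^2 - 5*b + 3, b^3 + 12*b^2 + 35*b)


(1) = m - 2
(2) = gcd((n - 6*I)*(n + 4*I), (n - 6*I)*(n - 3*I)) = n - 6*I
(3) = a + 7
(4) = g - 2
(5) = gcd((b - 1)^2*(b + 3), b*(b + 5)*(b + 7)) = 1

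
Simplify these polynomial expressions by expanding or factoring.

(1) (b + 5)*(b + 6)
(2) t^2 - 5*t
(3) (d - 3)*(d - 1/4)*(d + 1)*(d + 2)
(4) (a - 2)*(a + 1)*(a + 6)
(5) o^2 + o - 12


(1) = b^2 + 11*b + 30
(2) = t*(t - 5)
(3) = d^4 - d^3/4 - 7*d^2 - 17*d/4 + 3/2
(4) = a^3 + 5*a^2 - 8*a - 12
(5) = (o - 3)*(o + 4)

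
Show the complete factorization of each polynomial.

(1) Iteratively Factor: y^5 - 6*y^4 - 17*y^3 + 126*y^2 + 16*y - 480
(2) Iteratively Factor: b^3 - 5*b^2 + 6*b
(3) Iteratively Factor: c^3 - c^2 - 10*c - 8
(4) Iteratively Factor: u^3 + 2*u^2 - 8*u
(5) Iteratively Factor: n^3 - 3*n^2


(1) = (y - 5)*(y^4 - y^3 - 22*y^2 + 16*y + 96) = (y - 5)*(y + 2)*(y^3 - 3*y^2 - 16*y + 48) = (y - 5)*(y - 4)*(y + 2)*(y^2 + y - 12) = (y - 5)*(y - 4)*(y - 3)*(y + 2)*(y + 4)
(2) = (b)*(b^2 - 5*b + 6) = b*(b - 2)*(b - 3)
(3) = (c + 2)*(c^2 - 3*c - 4) = (c - 4)*(c + 2)*(c + 1)
(4) = (u - 2)*(u^2 + 4*u) = u*(u - 2)*(u + 4)
(5) = (n)*(n^2 - 3*n) = n^2*(n - 3)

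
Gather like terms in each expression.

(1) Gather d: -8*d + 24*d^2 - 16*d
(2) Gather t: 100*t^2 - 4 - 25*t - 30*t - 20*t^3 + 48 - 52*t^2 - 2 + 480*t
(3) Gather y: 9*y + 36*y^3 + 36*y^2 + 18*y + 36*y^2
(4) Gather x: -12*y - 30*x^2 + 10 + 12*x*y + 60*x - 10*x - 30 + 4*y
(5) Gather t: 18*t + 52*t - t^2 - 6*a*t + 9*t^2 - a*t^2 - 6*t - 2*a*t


(1) = 24*d^2 - 24*d
(2) = -20*t^3 + 48*t^2 + 425*t + 42
(3) = 36*y^3 + 72*y^2 + 27*y
(4) = -30*x^2 + x*(12*y + 50) - 8*y - 20
(5) = t^2*(8 - a) + t*(64 - 8*a)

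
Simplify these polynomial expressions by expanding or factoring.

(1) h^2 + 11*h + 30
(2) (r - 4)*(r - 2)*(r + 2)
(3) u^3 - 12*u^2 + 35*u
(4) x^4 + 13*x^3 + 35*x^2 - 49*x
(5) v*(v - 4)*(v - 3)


(1) = (h + 5)*(h + 6)
(2) = r^3 - 4*r^2 - 4*r + 16
(3) = u*(u - 7)*(u - 5)
(4) = x*(x - 1)*(x + 7)^2
(5) = v^3 - 7*v^2 + 12*v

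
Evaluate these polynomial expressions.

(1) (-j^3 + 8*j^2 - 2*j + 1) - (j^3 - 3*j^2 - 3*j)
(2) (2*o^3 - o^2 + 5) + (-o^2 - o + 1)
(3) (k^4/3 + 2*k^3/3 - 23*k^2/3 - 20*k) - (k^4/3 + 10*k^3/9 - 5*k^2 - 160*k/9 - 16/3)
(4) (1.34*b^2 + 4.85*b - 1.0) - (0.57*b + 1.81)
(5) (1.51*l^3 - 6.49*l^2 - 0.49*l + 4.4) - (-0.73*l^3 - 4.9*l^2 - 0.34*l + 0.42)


(1) = -2*j^3 + 11*j^2 + j + 1
(2) = 2*o^3 - 2*o^2 - o + 6
(3) = -4*k^3/9 - 8*k^2/3 - 20*k/9 + 16/3
(4) = 1.34*b^2 + 4.28*b - 2.81
(5) = 2.24*l^3 - 1.59*l^2 - 0.15*l + 3.98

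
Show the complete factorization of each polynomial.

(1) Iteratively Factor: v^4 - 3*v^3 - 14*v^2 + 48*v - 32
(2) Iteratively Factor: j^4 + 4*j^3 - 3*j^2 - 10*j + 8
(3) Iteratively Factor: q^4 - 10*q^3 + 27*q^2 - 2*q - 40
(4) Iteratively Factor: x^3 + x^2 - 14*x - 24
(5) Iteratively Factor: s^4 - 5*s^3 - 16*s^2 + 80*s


(1) = (v + 4)*(v^3 - 7*v^2 + 14*v - 8) = (v - 4)*(v + 4)*(v^2 - 3*v + 2) = (v - 4)*(v - 2)*(v + 4)*(v - 1)
(2) = (j + 4)*(j^3 - 3*j + 2) = (j - 1)*(j + 4)*(j^2 + j - 2) = (j - 1)*(j + 2)*(j + 4)*(j - 1)
(3) = (q - 4)*(q^3 - 6*q^2 + 3*q + 10) = (q - 5)*(q - 4)*(q^2 - q - 2) = (q - 5)*(q - 4)*(q - 2)*(q + 1)
(4) = (x - 4)*(x^2 + 5*x + 6) = (x - 4)*(x + 2)*(x + 3)
(5) = (s)*(s^3 - 5*s^2 - 16*s + 80) = s*(s - 4)*(s^2 - s - 20) = s*(s - 4)*(s + 4)*(s - 5)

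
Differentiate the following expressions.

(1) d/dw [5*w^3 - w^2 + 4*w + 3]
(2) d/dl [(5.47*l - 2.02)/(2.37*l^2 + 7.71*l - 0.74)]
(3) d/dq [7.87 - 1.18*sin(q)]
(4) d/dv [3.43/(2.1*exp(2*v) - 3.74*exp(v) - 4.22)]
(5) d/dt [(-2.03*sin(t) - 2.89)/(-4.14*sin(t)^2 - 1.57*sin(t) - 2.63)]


(1) = 15*w^2 - 2*w + 4
(2) = (-12.9639*l^2 + 9.5748*l + 11.5264)/(5.6169*l^4 + 36.5454*l^3 + 55.9365*l^2 - 11.4108*l + 0.5476)
(3) = -1.18*cos(q)
(4) = (12.8282 - 14.406*exp(v))*exp(v)/(-2.1*exp(2*v) + 3.74*exp(v) + 4.22)^2
(5) = (-8.4042*sin(t)^2 - 23.9292*sin(t) + 0.8016)*cos(t)/(17.1396*sin(t)^4 + 12.9996*sin(t)^3 + 24.2413*sin(t)^2 + 8.2582*sin(t) + 6.9169)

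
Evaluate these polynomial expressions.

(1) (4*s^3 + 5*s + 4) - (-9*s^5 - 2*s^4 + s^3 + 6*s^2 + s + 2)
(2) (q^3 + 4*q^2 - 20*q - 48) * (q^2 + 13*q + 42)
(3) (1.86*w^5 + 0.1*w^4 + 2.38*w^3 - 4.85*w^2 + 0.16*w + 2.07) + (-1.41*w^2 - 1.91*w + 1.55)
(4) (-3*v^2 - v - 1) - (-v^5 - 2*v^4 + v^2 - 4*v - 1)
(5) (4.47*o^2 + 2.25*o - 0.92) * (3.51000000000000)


(1) = 9*s^5 + 2*s^4 + 3*s^3 - 6*s^2 + 4*s + 2
(2) = q^5 + 17*q^4 + 74*q^3 - 140*q^2 - 1464*q - 2016
(3) = 1.86*w^5 + 0.1*w^4 + 2.38*w^3 - 6.26*w^2 - 1.75*w + 3.62
(4) = v^5 + 2*v^4 - 4*v^2 + 3*v
(5) = 15.6897*o^2 + 7.8975*o - 3.2292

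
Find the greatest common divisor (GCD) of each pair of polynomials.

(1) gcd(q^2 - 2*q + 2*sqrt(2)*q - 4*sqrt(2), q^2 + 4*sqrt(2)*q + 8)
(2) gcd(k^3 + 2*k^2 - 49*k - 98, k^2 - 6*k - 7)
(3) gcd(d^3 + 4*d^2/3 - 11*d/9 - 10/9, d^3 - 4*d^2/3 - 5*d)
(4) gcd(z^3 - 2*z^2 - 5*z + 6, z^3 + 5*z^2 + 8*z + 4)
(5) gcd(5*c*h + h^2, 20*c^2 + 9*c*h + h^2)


(1) = gcd((q - 2)*(q + 2*sqrt(2)), (q + 2*sqrt(2))^2) = q + 2*sqrt(2)
(2) = k - 7
(3) = d + 5/3
(4) = z + 2
(5) = gcd(h*(5*c + h), (4*c + h)*(5*c + h)) = 5*c + h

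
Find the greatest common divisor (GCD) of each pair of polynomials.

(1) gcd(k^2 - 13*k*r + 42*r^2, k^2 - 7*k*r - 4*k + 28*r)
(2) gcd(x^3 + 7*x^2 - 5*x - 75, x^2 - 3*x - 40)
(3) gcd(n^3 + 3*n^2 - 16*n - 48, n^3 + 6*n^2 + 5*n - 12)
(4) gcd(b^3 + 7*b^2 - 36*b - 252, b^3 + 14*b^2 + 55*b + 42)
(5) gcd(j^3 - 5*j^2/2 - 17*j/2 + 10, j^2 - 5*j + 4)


(1) = gcd((k - 7*r)*(k - 6*r), (k - 4)*(k - 7*r)) = -k + 7*r
(2) = gcd((x - 3)*(x + 5)^2, (x - 8)*(x + 5)) = x + 5
(3) = n^2 + 7*n + 12
(4) = gcd((b - 6)*(b + 6)*(b + 7), (b + 1)*(b + 6)*(b + 7)) = b^2 + 13*b + 42
(5) = j^2 - 5*j + 4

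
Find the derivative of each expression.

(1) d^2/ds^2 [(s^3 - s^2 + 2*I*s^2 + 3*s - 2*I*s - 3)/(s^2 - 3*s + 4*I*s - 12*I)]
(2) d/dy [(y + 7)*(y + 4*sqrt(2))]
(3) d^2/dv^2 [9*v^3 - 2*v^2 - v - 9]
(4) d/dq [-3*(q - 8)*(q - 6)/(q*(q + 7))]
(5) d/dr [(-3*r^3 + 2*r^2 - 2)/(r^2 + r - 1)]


(1) = (s^3*(2 - 8*I) + s^2*(126 + 144*I) + s*(-666 + 144*I) - 102 - 528*I)/(s^6 + s^5*(-9 + 12*I) + s^4*(-21 - 108*I) + s^3*(405 + 260*I) + s^2*(-1296 + 252*I) + s*(1296 - 1728*I) + 1728*I)
(2) = 2*y + 4*sqrt(2) + 7
(3) = 54*v - 4
(4) = 9*(-7*q^2 + 32*q + 112)/(q^2*(q^2 + 14*q + 49))
(5) = (-3*r^4 - 6*r^3 + 11*r^2 + 2)/(r^4 + 2*r^3 - r^2 - 2*r + 1)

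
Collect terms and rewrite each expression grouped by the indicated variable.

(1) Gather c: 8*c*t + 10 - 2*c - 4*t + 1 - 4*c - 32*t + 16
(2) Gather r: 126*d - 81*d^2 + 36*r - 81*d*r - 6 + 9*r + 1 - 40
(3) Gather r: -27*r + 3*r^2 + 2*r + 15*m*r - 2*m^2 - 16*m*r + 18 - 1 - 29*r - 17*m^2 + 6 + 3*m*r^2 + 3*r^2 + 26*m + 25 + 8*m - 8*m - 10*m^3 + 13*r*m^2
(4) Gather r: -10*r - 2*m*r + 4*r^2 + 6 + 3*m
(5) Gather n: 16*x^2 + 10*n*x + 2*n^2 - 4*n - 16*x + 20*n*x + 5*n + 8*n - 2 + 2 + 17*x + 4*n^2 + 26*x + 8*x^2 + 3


(1) = c*(8*t - 6) - 36*t + 27
(2) = -81*d^2 + 126*d + r*(45 - 81*d) - 45
(3) = -10*m^3 - 19*m^2 + 26*m + r^2*(3*m + 6) + r*(13*m^2 - m - 54) + 48
(4) = 3*m + 4*r^2 + r*(-2*m - 10) + 6
(5) = 6*n^2 + n*(30*x + 9) + 24*x^2 + 27*x + 3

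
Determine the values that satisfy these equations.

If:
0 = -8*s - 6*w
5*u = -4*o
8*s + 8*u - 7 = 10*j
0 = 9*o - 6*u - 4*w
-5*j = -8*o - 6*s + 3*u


Then:
j = 287/674
o = -140/337
s = 1449/1348
u = 112/337
w = -483/337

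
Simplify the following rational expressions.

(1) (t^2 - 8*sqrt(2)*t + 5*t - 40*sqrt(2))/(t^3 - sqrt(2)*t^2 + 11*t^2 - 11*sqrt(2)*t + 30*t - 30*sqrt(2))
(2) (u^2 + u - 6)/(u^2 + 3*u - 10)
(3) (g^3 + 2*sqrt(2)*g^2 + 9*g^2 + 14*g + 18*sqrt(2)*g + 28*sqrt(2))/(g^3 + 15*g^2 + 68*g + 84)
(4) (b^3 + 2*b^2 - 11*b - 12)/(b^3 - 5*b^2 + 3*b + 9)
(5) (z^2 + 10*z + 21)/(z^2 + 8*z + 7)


(1) = (t - 8*sqrt(2))/(t^2 + t*(6 - sqrt(2)) - 6*sqrt(2))
(2) = (u + 3)/(u + 5)
(3) = (g + 2*sqrt(2))/(g + 6)
(4) = (b + 4)/(b - 3)
(5) = (z + 3)/(z + 1)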